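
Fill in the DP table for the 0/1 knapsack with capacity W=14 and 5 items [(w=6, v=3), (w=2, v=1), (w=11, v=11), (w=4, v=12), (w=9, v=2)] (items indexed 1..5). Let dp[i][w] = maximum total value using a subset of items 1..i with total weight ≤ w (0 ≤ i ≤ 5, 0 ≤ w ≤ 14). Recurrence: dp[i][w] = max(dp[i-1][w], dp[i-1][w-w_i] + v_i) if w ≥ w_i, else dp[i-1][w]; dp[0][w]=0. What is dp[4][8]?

13

i\w   0   1   2   3   4   5   6   7   8   9  10  11  12  13  14
  0   0   0   0   0   0   0   0   0   0   0   0   0   0   0   0
  1   0   0   0   0   0   0   3   3   3   3   3   3   3   3   3
  2   0   0   1   1   1   1   3   3   4   4   4   4   4   4   4
  3   0   0   1   1   1   1   3   3   4   4   4  11  11  12  12
  4   0   0   1   1  12  12  13  13  13  13  15  15  16  16  16
  5   0   0   1   1  12  12  13  13  13  13  15  15  16  16  16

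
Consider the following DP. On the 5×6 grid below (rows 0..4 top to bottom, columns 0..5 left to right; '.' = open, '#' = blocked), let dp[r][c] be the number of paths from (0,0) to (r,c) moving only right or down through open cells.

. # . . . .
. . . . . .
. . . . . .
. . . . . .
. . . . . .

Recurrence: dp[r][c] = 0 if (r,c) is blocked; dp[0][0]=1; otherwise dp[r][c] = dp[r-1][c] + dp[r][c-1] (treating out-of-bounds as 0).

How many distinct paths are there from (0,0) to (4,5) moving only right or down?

r\c   0   1   2   3   4   5
  0   1   0   0   0   0   0
  1   1   1   1   1   1   1
  2   1   2   3   4   5   6
  3   1   3   6  10  15  21
  4   1   4  10  20  35  56

56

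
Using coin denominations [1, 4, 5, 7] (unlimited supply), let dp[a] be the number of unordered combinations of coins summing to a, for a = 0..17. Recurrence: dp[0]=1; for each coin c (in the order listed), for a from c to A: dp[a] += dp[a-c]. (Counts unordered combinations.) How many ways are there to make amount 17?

after  coin     0     1     2     3     4     5     6     7     8     9    10    11    12    13    14    15    16    17
          1     1     1     1     1     1     1     1     1     1     1     1     1     1     1     1     1     1     1
          4     1     1     1     1     2     2     2     2     3     3     3     3     4     4     4     4     5     5
          5     1     1     1     1     2     3     3     3     4     5     6     6     7     8     9    10    11    12
          7     1     1     1     1     2     3     3     4     5     6     7     8    10    11    13    15    17    19

19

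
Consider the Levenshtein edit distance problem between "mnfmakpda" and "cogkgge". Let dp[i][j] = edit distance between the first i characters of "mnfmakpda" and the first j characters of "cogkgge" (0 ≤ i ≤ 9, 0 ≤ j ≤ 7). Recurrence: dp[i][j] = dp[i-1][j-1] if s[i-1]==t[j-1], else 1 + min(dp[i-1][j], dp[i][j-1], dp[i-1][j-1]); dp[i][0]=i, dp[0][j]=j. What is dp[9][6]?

8

   ''  c  o  g  k  g  g  e
''  0  1  2  3  4  5  6  7
 m  1  1  2  3  4  5  6  7
 n  2  2  2  3  4  5  6  7
 f  3  3  3  3  4  5  6  7
 m  4  4  4  4  4  5  6  7
 a  5  5  5  5  5  5  6  7
 k  6  6  6  6  5  6  6  7
 p  7  7  7  7  6  6  7  7
 d  8  8  8  8  7  7  7  8
 a  9  9  9  9  8  8  8  8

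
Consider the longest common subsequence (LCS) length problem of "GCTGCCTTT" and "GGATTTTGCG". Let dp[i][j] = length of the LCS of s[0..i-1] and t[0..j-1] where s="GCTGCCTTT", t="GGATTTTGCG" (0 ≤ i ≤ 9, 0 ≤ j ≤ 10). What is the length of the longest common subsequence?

5

   ''  G  G  A  T  T  T  T  G  C  G
''  0  0  0  0  0  0  0  0  0  0  0
 G  0  1  1  1  1  1  1  1  1  1  1
 C  0  1  1  1  1  1  1  1  1  2  2
 T  0  1  1  1  2  2  2  2  2  2  2
 G  0  1  2  2  2  2  2  2  3  3  3
 C  0  1  2  2  2  2  2  2  3  4  4
 C  0  1  2  2  2  2  2  2  3  4  4
 T  0  1  2  2  3  3  3  3  3  4  4
 T  0  1  2  2  3  4  4  4  4  4  4
 T  0  1  2  2  3  4  5  5  5  5  5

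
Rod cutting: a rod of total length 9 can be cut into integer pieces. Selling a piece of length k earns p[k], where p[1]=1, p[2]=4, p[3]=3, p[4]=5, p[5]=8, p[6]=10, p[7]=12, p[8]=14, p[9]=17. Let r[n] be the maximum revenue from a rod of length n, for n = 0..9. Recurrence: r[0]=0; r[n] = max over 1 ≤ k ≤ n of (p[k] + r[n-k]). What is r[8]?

   n    0    1    2    3    4    5    6    7    8    9
r[n]    0    1    4    5    8    9   12   13   16   17

16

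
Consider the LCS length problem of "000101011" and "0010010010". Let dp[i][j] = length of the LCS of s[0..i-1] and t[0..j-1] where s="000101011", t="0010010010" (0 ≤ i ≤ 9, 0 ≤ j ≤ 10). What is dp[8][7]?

6

   ''  0  0  1  0  0  1  0  0  1  0
''  0  0  0  0  0  0  0  0  0  0  0
 0  0  1  1  1  1  1  1  1  1  1  1
 0  0  1  2  2  2  2  2  2  2  2  2
 0  0  1  2  2  3  3  3  3  3  3  3
 1  0  1  2  3  3  3  4  4  4  4  4
 0  0  1  2  3  4  4  4  5  5  5  5
 1  0  1  2  3  4  4  5  5  5  6  6
 0  0  1  2  3  4  5  5  6  6  6  7
 1  0  1  2  3  4  5  6  6  6  7  7
 1  0  1  2  3  4  5  6  6  6  7  7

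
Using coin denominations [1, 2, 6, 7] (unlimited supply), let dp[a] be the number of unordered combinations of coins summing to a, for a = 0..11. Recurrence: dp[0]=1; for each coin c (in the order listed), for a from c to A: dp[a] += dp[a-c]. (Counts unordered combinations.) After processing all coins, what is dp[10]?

11

after  coin     0     1     2     3     4     5     6     7     8     9    10    11
          1     1     1     1     1     1     1     1     1     1     1     1     1
          2     1     1     2     2     3     3     4     4     5     5     6     6
          6     1     1     2     2     3     3     5     5     7     7     9     9
          7     1     1     2     2     3     3     5     6     8     9    11    12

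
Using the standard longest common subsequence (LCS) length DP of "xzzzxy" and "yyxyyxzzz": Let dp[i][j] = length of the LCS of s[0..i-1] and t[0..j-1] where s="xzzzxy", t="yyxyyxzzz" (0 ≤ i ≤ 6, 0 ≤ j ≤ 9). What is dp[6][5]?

2

   ''  y  y  x  y  y  x  z  z  z
''  0  0  0  0  0  0  0  0  0  0
 x  0  0  0  1  1  1  1  1  1  1
 z  0  0  0  1  1  1  1  2  2  2
 z  0  0  0  1  1  1  1  2  3  3
 z  0  0  0  1  1  1  1  2  3  4
 x  0  0  0  1  1  1  2  2  3  4
 y  0  1  1  1  2  2  2  2  3  4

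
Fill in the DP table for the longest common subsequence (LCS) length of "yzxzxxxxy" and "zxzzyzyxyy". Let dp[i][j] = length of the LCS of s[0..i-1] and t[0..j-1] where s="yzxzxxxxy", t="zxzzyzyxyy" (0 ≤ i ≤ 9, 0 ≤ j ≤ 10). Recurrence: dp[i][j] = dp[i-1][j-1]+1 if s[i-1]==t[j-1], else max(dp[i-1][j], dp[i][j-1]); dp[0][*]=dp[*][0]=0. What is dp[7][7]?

   ''  z  x  z  z  y  z  y  x  y  y
''  0  0  0  0  0  0  0  0  0  0  0
 y  0  0  0  0  0  1  1  1  1  1  1
 z  0  1  1  1  1  1  2  2  2  2  2
 x  0  1  2  2  2  2  2  2  3  3  3
 z  0  1  2  3  3  3  3  3  3  3  3
 x  0  1  2  3  3  3  3  3  4  4  4
 x  0  1  2  3  3  3  3  3  4  4  4
 x  0  1  2  3  3  3  3  3  4  4  4
 x  0  1  2  3  3  3  3  3  4  4  4
 y  0  1  2  3  3  4  4  4  4  5  5

3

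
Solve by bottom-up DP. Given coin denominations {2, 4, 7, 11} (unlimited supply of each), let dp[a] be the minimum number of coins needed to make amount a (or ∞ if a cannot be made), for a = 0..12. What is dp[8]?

2

 a  0  1  2  3  4  5  6  7  8  9 10 11 12
dp  0  -  1  -  1  -  2  1  2  2  3  1  3
(- denotes ∞ / unreachable)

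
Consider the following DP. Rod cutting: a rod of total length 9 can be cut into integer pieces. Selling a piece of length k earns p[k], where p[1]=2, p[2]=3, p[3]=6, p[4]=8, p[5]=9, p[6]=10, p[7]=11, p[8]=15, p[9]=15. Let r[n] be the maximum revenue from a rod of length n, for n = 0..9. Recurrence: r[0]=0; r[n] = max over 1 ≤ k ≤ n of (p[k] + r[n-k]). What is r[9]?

   n    0    1    2    3    4    5    6    7    8    9
r[n]    0    2    4    6    8   10   12   14   16   18

18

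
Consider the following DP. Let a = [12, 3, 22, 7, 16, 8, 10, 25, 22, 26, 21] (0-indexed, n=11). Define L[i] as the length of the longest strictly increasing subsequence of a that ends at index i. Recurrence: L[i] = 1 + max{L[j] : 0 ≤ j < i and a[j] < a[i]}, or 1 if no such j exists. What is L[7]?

   i    0    1    2    3    4    5    6    7    8    9   10
a[i]   12    3   22    7   16    8   10   25   22   26   21
L[i]    1    1    2    2    3    3    4    5    5    6    5

5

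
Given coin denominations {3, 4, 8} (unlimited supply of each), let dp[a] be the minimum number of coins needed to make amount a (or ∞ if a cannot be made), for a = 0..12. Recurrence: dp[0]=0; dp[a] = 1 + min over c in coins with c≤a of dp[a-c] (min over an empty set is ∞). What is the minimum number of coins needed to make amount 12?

2

 a  0  1  2  3  4  5  6  7  8  9 10 11 12
dp  0  -  -  1  1  -  2  2  1  3  3  2  2
(- denotes ∞ / unreachable)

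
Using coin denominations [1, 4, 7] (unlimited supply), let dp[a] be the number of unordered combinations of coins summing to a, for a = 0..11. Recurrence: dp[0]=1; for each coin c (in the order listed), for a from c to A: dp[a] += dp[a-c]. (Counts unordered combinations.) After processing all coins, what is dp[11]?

5

after  coin     0     1     2     3     4     5     6     7     8     9    10    11
          1     1     1     1     1     1     1     1     1     1     1     1     1
          4     1     1     1     1     2     2     2     2     3     3     3     3
          7     1     1     1     1     2     2     2     3     4     4     4     5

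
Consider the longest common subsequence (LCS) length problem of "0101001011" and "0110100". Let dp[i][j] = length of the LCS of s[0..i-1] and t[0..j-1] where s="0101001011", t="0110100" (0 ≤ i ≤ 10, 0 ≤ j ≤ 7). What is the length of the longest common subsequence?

   ''  0  1  1  0  1  0  0
''  0  0  0  0  0  0  0  0
 0  0  1  1  1  1  1  1  1
 1  0  1  2  2  2  2  2  2
 0  0  1  2  2  3  3  3  3
 1  0  1  2  3  3  4  4  4
 0  0  1  2  3  4  4  5  5
 0  0  1  2  3  4  4  5  6
 1  0  1  2  3  4  5  5  6
 0  0  1  2  3  4  5  6  6
 1  0  1  2  3  4  5  6  6
 1  0  1  2  3  4  5  6  6

6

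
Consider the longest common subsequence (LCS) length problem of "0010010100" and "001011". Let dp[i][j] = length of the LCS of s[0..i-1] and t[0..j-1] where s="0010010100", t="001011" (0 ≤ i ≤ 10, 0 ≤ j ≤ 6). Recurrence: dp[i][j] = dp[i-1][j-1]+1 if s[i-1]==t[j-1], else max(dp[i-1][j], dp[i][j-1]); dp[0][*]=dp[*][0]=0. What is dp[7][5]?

   ''  0  0  1  0  1  1
''  0  0  0  0  0  0  0
 0  0  1  1  1  1  1  1
 0  0  1  2  2  2  2  2
 1  0  1  2  3  3  3  3
 0  0  1  2  3  4  4  4
 0  0  1  2  3  4  4  4
 1  0  1  2  3  4  5  5
 0  0  1  2  3  4  5  5
 1  0  1  2  3  4  5  6
 0  0  1  2  3  4  5  6
 0  0  1  2  3  4  5  6

5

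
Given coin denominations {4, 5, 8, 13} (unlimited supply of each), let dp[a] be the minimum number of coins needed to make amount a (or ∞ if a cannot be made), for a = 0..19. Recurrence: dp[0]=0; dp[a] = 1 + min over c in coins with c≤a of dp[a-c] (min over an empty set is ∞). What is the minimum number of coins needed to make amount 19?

 a  0  1  2  3  4  5  6  7  8  9 10 11 12 13 14 15 16 17 18 19
dp  0  -  -  -  1  1  -  -  1  2  2  -  2  1  3  3  2  2  2  4
(- denotes ∞ / unreachable)

4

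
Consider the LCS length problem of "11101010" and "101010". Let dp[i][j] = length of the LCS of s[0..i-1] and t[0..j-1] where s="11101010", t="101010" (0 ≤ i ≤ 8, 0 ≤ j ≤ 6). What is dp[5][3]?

3

   ''  1  0  1  0  1  0
''  0  0  0  0  0  0  0
 1  0  1  1  1  1  1  1
 1  0  1  1  2  2  2  2
 1  0  1  1  2  2  3  3
 0  0  1  2  2  3  3  4
 1  0  1  2  3  3  4  4
 0  0  1  2  3  4  4  5
 1  0  1  2  3  4  5  5
 0  0  1  2  3  4  5  6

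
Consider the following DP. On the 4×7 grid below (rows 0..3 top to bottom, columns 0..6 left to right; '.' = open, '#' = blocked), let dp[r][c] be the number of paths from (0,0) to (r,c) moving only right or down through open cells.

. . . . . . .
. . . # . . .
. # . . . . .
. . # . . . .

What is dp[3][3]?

3

r\c   0   1   2   3   4   5   6
  0   1   1   1   1   1   1   1
  1   1   2   3   0   1   2   3
  2   1   0   3   3   4   6   9
  3   1   1   0   3   7  13  22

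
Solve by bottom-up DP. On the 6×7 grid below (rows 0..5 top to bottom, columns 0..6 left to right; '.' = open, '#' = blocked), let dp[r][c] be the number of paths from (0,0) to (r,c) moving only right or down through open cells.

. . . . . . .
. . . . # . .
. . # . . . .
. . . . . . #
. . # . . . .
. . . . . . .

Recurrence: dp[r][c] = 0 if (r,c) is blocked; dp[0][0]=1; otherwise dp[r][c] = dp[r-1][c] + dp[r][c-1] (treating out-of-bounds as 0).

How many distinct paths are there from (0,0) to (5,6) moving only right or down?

108

r\c   0   1   2   3   4   5   6
  0   1   1   1   1   1   1   1
  1   1   2   3   4   0   1   2
  2   1   3   0   4   4   5   7
  3   1   4   4   8  12  17   0
  4   1   5   0   8  20  37  37
  5   1   6   6  14  34  71 108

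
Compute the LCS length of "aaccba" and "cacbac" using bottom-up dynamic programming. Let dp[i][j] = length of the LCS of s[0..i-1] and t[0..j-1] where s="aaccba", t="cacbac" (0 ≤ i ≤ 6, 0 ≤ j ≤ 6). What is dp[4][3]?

   ''  c  a  c  b  a  c
''  0  0  0  0  0  0  0
 a  0  0  1  1  1  1  1
 a  0  0  1  1  1  2  2
 c  0  1  1  2  2  2  3
 c  0  1  1  2  2  2  3
 b  0  1  1  2  3  3  3
 a  0  1  2  2  3  4  4

2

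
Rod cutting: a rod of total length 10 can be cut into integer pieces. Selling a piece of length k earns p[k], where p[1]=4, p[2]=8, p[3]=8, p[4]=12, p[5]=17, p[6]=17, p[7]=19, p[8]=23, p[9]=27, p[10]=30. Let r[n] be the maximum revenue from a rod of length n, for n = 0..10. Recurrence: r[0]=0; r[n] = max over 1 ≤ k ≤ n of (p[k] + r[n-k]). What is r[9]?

36

   n    0    1    2    3    4    5    6    7    8    9   10
r[n]    0    4    8   12   16   20   24   28   32   36   40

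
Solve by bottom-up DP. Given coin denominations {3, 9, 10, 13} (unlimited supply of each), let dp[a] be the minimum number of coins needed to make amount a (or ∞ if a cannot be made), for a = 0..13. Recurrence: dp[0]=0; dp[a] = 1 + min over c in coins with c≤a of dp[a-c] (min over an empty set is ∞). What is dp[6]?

2

 a  0  1  2  3  4  5  6  7  8  9 10 11 12 13
dp  0  -  -  1  -  -  2  -  -  1  1  -  2  1
(- denotes ∞ / unreachable)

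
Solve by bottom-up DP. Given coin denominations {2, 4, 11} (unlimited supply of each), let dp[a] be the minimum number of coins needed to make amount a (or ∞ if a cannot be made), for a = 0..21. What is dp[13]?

 a  0  1  2  3  4  5  6  7  8  9 10 11 12 13 14 15 16 17 18 19 20 21
dp  0  -  1  -  1  -  2  -  2  -  3  1  3  2  4  2  4  3  5  3  5  4
(- denotes ∞ / unreachable)

2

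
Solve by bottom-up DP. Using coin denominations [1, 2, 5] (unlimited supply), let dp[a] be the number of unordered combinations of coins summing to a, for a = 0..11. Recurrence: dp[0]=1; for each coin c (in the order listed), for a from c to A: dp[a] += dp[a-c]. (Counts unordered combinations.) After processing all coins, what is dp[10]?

after  coin     0     1     2     3     4     5     6     7     8     9    10    11
          1     1     1     1     1     1     1     1     1     1     1     1     1
          2     1     1     2     2     3     3     4     4     5     5     6     6
          5     1     1     2     2     3     4     5     6     7     8    10    11

10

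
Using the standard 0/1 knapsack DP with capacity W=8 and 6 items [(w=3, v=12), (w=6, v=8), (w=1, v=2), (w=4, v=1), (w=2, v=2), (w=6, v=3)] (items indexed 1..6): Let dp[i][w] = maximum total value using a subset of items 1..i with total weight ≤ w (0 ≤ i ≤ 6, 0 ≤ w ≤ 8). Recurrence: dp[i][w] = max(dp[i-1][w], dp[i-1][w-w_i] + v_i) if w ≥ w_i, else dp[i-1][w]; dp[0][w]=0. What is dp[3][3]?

12

i\w   0   1   2   3   4   5   6   7   8
  0   0   0   0   0   0   0   0   0   0
  1   0   0   0  12  12  12  12  12  12
  2   0   0   0  12  12  12  12  12  12
  3   0   2   2  12  14  14  14  14  14
  4   0   2   2  12  14  14  14  14  15
  5   0   2   2  12  14  14  16  16  16
  6   0   2   2  12  14  14  16  16  16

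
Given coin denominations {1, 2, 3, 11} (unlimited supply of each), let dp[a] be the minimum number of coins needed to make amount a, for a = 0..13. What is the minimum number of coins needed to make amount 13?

 a  0  1  2  3  4  5  6  7  8  9 10 11 12 13
dp  0  1  1  1  2  2  2  3  3  3  4  1  2  2

2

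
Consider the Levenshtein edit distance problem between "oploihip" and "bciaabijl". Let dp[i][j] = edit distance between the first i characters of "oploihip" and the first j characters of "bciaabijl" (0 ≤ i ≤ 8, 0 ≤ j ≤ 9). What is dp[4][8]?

8

   ''  b  c  i  a  a  b  i  j  l
''  0  1  2  3  4  5  6  7  8  9
 o  1  1  2  3  4  5  6  7  8  9
 p  2  2  2  3  4  5  6  7  8  9
 l  3  3  3  3  4  5  6  7  8  8
 o  4  4  4  4  4  5  6  7  8  9
 i  5  5  5  4  5  5  6  6  7  8
 h  6  6  6  5  5  6  6  7  7  8
 i  7  7  7  6  6  6  7  6  7  8
 p  8  8  8  7  7  7  7  7  7  8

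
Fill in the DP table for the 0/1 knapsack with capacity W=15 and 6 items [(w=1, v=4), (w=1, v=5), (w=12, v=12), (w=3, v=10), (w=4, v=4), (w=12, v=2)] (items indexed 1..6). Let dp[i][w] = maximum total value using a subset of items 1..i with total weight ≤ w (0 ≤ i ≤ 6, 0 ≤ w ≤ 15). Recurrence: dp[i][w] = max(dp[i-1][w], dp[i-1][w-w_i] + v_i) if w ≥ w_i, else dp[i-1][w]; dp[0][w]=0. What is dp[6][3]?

i\w   0   1   2   3   4   5   6   7   8   9  10  11  12  13  14  15
  0   0   0   0   0   0   0   0   0   0   0   0   0   0   0   0   0
  1   0   4   4   4   4   4   4   4   4   4   4   4   4   4   4   4
  2   0   5   9   9   9   9   9   9   9   9   9   9   9   9   9   9
  3   0   5   9   9   9   9   9   9   9   9   9   9  12  17  21  21
  4   0   5   9  10  15  19  19  19  19  19  19  19  19  19  21  22
  5   0   5   9  10  15  19  19  19  19  23  23  23  23  23  23  23
  6   0   5   9  10  15  19  19  19  19  23  23  23  23  23  23  23

10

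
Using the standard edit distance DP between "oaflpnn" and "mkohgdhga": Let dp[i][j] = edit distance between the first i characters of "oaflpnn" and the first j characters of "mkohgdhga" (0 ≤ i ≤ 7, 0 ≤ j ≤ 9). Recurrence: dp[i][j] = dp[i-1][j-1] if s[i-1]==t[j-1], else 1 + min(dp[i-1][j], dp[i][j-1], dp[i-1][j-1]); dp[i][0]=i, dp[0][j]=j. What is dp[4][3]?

4

   ''  m  k  o  h  g  d  h  g  a
''  0  1  2  3  4  5  6  7  8  9
 o  1  1  2  2  3  4  5  6  7  8
 a  2  2  2  3  3  4  5  6  7  7
 f  3  3  3  3  4  4  5  6  7  8
 l  4  4  4  4  4  5  5  6  7  8
 p  5  5  5  5  5  5  6  6  7  8
 n  6  6  6  6  6  6  6  7  7  8
 n  7  7  7  7  7  7  7  7  8  8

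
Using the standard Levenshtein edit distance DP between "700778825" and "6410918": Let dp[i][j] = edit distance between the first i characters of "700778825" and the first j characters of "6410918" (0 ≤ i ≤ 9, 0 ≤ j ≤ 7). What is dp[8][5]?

8

   ''  6  4  1  0  9  1  8
''  0  1  2  3  4  5  6  7
 7  1  1  2  3  4  5  6  7
 0  2  2  2  3  3  4  5  6
 0  3  3  3  3  3  4  5  6
 7  4  4  4  4  4  4  5  6
 7  5  5  5  5  5  5  5  6
 8  6  6  6  6  6  6  6  5
 8  7  7  7  7  7  7  7  6
 2  8  8  8  8  8  8  8  7
 5  9  9  9  9  9  9  9  8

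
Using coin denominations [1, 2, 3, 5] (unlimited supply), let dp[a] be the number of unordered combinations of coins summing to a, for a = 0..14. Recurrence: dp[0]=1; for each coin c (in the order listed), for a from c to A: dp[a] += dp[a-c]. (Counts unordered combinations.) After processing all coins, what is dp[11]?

after  coin     0     1     2     3     4     5     6     7     8     9    10    11    12    13    14
          1     1     1     1     1     1     1     1     1     1     1     1     1     1     1     1
          2     1     1     2     2     3     3     4     4     5     5     6     6     7     7     8
          3     1     1     2     3     4     5     7     8    10    12    14    16    19    21    24
          5     1     1     2     3     4     6     8    10    13    16    20    24    29    34    40

24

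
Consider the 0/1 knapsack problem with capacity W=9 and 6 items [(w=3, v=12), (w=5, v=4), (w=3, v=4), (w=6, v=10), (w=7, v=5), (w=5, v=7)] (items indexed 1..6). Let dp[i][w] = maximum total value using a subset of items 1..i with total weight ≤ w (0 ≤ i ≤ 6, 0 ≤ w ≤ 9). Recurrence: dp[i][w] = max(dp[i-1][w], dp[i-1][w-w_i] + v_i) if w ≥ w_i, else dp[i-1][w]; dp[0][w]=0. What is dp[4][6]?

16

i\w   0   1   2   3   4   5   6   7   8   9
  0   0   0   0   0   0   0   0   0   0   0
  1   0   0   0  12  12  12  12  12  12  12
  2   0   0   0  12  12  12  12  12  16  16
  3   0   0   0  12  12  12  16  16  16  16
  4   0   0   0  12  12  12  16  16  16  22
  5   0   0   0  12  12  12  16  16  16  22
  6   0   0   0  12  12  12  16  16  19  22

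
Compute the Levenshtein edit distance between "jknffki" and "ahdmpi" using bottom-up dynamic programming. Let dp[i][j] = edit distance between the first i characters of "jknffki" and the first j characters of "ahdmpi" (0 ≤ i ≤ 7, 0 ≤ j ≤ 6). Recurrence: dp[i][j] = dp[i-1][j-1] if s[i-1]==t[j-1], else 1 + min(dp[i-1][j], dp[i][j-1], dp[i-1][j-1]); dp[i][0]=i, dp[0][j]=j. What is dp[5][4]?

   ''  a  h  d  m  p  i
''  0  1  2  3  4  5  6
 j  1  1  2  3  4  5  6
 k  2  2  2  3  4  5  6
 n  3  3  3  3  4  5  6
 f  4  4  4  4  4  5  6
 f  5  5  5  5  5  5  6
 k  6  6  6  6  6  6  6
 i  7  7  7  7  7  7  6

5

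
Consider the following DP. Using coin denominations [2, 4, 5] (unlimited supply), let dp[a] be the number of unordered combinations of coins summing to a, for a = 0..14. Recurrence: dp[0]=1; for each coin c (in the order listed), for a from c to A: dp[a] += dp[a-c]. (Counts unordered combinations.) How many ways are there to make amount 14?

6

after  coin     0     1     2     3     4     5     6     7     8     9    10    11    12    13    14
          2     1     0     1     0     1     0     1     0     1     0     1     0     1     0     1
          4     1     0     1     0     2     0     2     0     3     0     3     0     4     0     4
          5     1     0     1     0     2     1     2     1     3     2     4     2     5     3     6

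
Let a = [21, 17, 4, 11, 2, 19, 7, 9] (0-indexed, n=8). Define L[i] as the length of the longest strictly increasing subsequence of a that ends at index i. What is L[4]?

1

   i    0    1    2    3    4    5    6    7
a[i]   21   17    4   11    2   19    7    9
L[i]    1    1    1    2    1    3    2    3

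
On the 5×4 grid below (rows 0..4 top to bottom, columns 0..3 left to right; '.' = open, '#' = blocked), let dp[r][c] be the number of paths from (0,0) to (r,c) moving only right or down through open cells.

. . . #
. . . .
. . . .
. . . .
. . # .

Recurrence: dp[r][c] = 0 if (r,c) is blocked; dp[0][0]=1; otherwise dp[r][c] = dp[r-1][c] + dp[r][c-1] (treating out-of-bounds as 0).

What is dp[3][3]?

r\c   0   1   2   3
  0   1   1   1   0
  1   1   2   3   3
  2   1   3   6   9
  3   1   4  10  19
  4   1   5   0  19

19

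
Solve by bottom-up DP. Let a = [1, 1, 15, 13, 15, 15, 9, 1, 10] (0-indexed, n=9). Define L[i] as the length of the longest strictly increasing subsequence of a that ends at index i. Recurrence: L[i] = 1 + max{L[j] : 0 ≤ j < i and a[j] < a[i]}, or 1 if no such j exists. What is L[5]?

3

   i    0    1    2    3    4    5    6    7    8
a[i]    1    1   15   13   15   15    9    1   10
L[i]    1    1    2    2    3    3    2    1    3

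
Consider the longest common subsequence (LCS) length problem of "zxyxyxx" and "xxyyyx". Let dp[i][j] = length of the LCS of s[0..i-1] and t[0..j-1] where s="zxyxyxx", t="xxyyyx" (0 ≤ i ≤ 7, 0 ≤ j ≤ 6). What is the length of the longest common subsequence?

4

   ''  x  x  y  y  y  x
''  0  0  0  0  0  0  0
 z  0  0  0  0  0  0  0
 x  0  1  1  1  1  1  1
 y  0  1  1  2  2  2  2
 x  0  1  2  2  2  2  3
 y  0  1  2  3  3  3  3
 x  0  1  2  3  3  3  4
 x  0  1  2  3  3  3  4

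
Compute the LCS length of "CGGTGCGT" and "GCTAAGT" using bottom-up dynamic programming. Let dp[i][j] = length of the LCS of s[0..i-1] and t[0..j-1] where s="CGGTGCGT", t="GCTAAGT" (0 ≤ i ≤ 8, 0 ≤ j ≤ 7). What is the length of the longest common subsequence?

4

   ''  G  C  T  A  A  G  T
''  0  0  0  0  0  0  0  0
 C  0  0  1  1  1  1  1  1
 G  0  1  1  1  1  1  2  2
 G  0  1  1  1  1  1  2  2
 T  0  1  1  2  2  2  2  3
 G  0  1  1  2  2  2  3  3
 C  0  1  2  2  2  2  3  3
 G  0  1  2  2  2  2  3  3
 T  0  1  2  3  3  3  3  4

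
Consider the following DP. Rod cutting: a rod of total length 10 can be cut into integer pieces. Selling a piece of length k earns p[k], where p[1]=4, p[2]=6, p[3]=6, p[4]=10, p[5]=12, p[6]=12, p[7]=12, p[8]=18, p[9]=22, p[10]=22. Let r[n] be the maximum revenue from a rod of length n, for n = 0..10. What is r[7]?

   n    0    1    2    3    4    5    6    7    8    9   10
r[n]    0    4    8   12   16   20   24   28   32   36   40

28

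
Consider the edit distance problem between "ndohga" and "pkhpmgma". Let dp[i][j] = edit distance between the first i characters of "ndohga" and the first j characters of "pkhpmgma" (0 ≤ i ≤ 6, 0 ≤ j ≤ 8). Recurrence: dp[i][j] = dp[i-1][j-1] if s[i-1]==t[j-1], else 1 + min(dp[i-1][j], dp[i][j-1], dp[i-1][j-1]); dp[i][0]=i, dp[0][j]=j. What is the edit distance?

   ''  p  k  h  p  m  g  m  a
''  0  1  2  3  4  5  6  7  8
 n  1  1  2  3  4  5  6  7  8
 d  2  2  2  3  4  5  6  7  8
 o  3  3  3  3  4  5  6  7  8
 h  4  4  4  3  4  5  6  7  8
 g  5  5  5  4  4  5  5  6  7
 a  6  6  6  5  5  5  6  6  6

6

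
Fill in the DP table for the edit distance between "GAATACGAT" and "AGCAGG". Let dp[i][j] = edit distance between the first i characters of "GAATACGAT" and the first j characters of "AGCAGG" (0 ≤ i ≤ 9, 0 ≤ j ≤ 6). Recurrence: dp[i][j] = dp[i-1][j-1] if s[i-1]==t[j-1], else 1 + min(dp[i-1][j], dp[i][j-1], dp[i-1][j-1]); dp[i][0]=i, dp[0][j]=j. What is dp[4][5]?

   ''  A  G  C  A  G  G
''  0  1  2  3  4  5  6
 G  1  1  1  2  3  4  5
 A  2  1  2  2  2  3  4
 A  3  2  2  3  2  3  4
 T  4  3  3  3  3  3  4
 A  5  4  4  4  3  4  4
 C  6  5  5  4  4  4  5
 G  7  6  5  5  5  4  4
 A  8  7  6  6  5  5  5
 T  9  8  7  7  6  6  6

3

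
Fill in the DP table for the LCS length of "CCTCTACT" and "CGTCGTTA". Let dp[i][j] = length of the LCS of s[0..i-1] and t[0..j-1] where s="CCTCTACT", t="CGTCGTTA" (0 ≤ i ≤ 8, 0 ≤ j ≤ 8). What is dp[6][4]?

3

   ''  C  G  T  C  G  T  T  A
''  0  0  0  0  0  0  0  0  0
 C  0  1  1  1  1  1  1  1  1
 C  0  1  1  1  2  2  2  2  2
 T  0  1  1  2  2  2  3  3  3
 C  0  1  1  2  3  3  3  3  3
 T  0  1  1  2  3  3  4  4  4
 A  0  1  1  2  3  3  4  4  5
 C  0  1  1  2  3  3  4  4  5
 T  0  1  1  2  3  3  4  5  5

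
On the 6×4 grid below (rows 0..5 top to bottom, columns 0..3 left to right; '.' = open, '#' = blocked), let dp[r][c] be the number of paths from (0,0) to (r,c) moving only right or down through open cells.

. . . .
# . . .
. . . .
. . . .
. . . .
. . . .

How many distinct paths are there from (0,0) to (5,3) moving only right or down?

21

r\c   0   1   2   3
  0   1   1   1   1
  1   0   1   2   3
  2   0   1   3   6
  3   0   1   4  10
  4   0   1   5  15
  5   0   1   6  21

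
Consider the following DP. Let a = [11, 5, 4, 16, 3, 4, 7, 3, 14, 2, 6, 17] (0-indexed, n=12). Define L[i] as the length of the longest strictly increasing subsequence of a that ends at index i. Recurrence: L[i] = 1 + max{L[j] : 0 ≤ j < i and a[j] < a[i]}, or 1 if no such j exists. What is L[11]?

5

   i    0    1    2    3    4    5    6    7    8    9   10   11
a[i]   11    5    4   16    3    4    7    3   14    2    6   17
L[i]    1    1    1    2    1    2    3    1    4    1    3    5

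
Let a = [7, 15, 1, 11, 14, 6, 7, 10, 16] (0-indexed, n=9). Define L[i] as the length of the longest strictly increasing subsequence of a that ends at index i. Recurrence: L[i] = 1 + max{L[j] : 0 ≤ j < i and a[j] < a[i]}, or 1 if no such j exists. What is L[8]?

5

   i    0    1    2    3    4    5    6    7    8
a[i]    7   15    1   11   14    6    7   10   16
L[i]    1    2    1    2    3    2    3    4    5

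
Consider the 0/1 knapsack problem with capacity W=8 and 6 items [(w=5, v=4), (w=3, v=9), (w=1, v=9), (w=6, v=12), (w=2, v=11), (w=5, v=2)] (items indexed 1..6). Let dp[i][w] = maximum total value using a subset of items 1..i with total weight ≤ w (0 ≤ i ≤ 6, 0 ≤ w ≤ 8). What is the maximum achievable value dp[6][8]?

29

i\w   0   1   2   3   4   5   6   7   8
  0   0   0   0   0   0   0   0   0   0
  1   0   0   0   0   0   4   4   4   4
  2   0   0   0   9   9   9   9   9  13
  3   0   9   9   9  18  18  18  18  18
  4   0   9   9   9  18  18  18  21  21
  5   0   9  11  20  20  20  29  29  29
  6   0   9  11  20  20  20  29  29  29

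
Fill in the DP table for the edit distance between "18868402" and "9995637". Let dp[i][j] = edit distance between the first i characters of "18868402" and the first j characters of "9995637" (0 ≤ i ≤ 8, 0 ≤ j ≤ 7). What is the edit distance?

8

   ''  9  9  9  5  6  3  7
''  0  1  2  3  4  5  6  7
 1  1  1  2  3  4  5  6  7
 8  2  2  2  3  4  5  6  7
 8  3  3  3  3  4  5  6  7
 6  4  4  4  4  4  4  5  6
 8  5  5  5  5  5  5  5  6
 4  6  6  6  6  6  6  6  6
 0  7  7  7  7  7  7  7  7
 2  8  8  8  8  8  8  8  8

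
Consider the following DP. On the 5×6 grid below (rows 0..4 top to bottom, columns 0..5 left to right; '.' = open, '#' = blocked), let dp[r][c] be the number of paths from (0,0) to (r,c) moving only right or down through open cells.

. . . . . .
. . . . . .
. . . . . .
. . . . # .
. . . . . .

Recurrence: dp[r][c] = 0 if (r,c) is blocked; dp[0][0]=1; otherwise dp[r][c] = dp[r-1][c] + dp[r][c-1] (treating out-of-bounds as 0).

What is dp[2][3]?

r\c   0   1   2   3   4   5
  0   1   1   1   1   1   1
  1   1   2   3   4   5   6
  2   1   3   6  10  15  21
  3   1   4  10  20   0  21
  4   1   5  15  35  35  56

10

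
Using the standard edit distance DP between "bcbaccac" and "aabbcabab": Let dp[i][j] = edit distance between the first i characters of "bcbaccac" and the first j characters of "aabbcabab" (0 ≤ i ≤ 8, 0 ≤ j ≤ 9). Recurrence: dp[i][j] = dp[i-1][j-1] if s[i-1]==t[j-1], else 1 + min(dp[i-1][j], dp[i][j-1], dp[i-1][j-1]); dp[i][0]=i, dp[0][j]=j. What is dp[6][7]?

   ''  a  a  b  b  c  a  b  a  b
''  0  1  2  3  4  5  6  7  8  9
 b  1  1  2  2  3  4  5  6  7  8
 c  2  2  2  3  3  3  4  5  6  7
 b  3  3  3  2  3  4  4  4  5  6
 a  4  3  3  3  3  4  4  5  4  5
 c  5  4  4  4  4  3  4  5  5  5
 c  6  5  5  5  5  4  4  5  6  6
 a  7  6  5  6  6  5  4  5  5  6
 c  8  7  6  6  7  6  5  5  6  6

5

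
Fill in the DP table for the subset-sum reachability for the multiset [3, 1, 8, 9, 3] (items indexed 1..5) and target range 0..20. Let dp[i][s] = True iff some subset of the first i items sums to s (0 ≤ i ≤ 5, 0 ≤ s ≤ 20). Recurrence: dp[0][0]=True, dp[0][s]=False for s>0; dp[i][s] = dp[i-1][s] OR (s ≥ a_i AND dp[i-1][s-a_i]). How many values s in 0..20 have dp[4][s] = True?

13

i\s   0   1   2   3   4   5   6   7   8   9  10  11  12  13  14  15  16  17  18  19  20
  0   T   F   F   F   F   F   F   F   F   F   F   F   F   F   F   F   F   F   F   F   F
  1   T   F   F   T   F   F   F   F   F   F   F   F   F   F   F   F   F   F   F   F   F
  2   T   T   F   T   T   F   F   F   F   F   F   F   F   F   F   F   F   F   F   F   F
  3   T   T   F   T   T   F   F   F   T   T   F   T   T   F   F   F   F   F   F   F   F
  4   T   T   F   T   T   F   F   F   T   T   T   T   T   T   F   F   F   T   T   F   T
  5   T   T   F   T   T   F   T   T   T   T   T   T   T   T   T   T   T   T   T   F   T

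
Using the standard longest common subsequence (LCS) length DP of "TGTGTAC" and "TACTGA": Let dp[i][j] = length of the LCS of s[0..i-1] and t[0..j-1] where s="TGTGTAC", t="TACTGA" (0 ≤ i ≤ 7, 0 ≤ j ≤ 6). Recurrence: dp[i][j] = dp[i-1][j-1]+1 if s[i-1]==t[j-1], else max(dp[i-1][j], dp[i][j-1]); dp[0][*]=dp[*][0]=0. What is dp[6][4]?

2

   ''  T  A  C  T  G  A
''  0  0  0  0  0  0  0
 T  0  1  1  1  1  1  1
 G  0  1  1  1  1  2  2
 T  0  1  1  1  2  2  2
 G  0  1  1  1  2  3  3
 T  0  1  1  1  2  3  3
 A  0  1  2  2  2  3  4
 C  0  1  2  3  3  3  4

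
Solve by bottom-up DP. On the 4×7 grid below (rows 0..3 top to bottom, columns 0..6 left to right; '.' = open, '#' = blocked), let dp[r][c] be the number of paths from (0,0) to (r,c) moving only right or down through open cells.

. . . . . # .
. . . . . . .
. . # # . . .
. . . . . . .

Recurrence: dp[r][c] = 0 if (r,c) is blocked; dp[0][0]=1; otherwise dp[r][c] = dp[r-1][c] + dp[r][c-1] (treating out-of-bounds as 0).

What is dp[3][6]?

34

r\c   0   1   2   3   4   5   6
  0   1   1   1   1   1   0   0
  1   1   2   3   4   5   5   5
  2   1   3   0   0   5  10  15
  3   1   4   4   4   9  19  34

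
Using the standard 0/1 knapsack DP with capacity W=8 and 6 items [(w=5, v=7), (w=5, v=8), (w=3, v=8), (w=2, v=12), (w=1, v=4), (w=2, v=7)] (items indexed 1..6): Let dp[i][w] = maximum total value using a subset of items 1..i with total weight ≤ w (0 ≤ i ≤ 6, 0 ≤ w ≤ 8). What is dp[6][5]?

i\w   0   1   2   3   4   5   6   7   8
  0   0   0   0   0   0   0   0   0   0
  1   0   0   0   0   0   7   7   7   7
  2   0   0   0   0   0   8   8   8   8
  3   0   0   0   8   8   8   8   8  16
  4   0   0  12  12  12  20  20  20  20
  5   0   4  12  16  16  20  24  24  24
  6   0   4  12  16  19  23  24  27  31

23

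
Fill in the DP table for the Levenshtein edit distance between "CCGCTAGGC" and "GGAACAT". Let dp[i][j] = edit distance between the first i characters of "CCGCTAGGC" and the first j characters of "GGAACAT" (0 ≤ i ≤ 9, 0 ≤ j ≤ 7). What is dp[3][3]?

3

   ''  G  G  A  A  C  A  T
''  0  1  2  3  4  5  6  7
 C  1  1  2  3  4  4  5  6
 C  2  2  2  3  4  4  5  6
 G  3  2  2  3  4  5  5  6
 C  4  3  3  3  4  4  5  6
 T  5  4  4  4  4  5  5  5
 A  6  5  5  4  4  5  5  6
 G  7  6  5  5  5  5  6  6
 G  8  7  6  6  6  6  6  7
 C  9  8  7  7  7  6  7  7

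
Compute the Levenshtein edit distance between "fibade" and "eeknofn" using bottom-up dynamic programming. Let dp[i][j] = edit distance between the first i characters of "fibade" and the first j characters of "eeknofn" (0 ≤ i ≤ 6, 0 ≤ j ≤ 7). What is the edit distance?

7

   ''  e  e  k  n  o  f  n
''  0  1  2  3  4  5  6  7
 f  1  1  2  3  4  5  5  6
 i  2  2  2  3  4  5  6  6
 b  3  3  3  3  4  5  6  7
 a  4  4  4  4  4  5  6  7
 d  5  5  5  5  5  5  6  7
 e  6  5  5  6  6  6  6  7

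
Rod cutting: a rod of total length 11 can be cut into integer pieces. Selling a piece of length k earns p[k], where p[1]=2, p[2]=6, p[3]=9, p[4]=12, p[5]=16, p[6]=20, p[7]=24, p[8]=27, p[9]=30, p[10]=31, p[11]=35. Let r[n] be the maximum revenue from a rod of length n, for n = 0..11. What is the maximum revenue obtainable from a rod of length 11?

36

   n    0    1    2    3    4    5    6    7    8    9   10   11
r[n]    0    2    6    9   12   16   20   24   27   30   33   36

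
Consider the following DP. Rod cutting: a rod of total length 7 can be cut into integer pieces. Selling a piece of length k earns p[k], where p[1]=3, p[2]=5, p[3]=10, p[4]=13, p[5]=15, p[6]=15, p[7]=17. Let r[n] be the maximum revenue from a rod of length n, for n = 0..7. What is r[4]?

13

   n    0    1    2    3    4    5    6    7
r[n]    0    3    6   10   13   16   20   23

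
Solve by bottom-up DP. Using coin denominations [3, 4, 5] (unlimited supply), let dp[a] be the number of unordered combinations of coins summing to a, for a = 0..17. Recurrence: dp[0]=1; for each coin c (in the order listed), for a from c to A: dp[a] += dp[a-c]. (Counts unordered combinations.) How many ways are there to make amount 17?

4

after  coin     0     1     2     3     4     5     6     7     8     9    10    11    12    13    14    15    16    17
          3     1     0     0     1     0     0     1     0     0     1     0     0     1     0     0     1     0     0
          4     1     0     0     1     1     0     1     1     1     1     1     1     2     1     1     2     2     1
          5     1     0     0     1     1     1     1     1     2     2     2     2     3     3     3     4     4     4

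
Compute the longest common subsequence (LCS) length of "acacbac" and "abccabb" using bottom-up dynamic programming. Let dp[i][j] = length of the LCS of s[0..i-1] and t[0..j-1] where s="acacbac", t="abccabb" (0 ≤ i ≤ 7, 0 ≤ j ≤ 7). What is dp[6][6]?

4

   ''  a  b  c  c  a  b  b
''  0  0  0  0  0  0  0  0
 a  0  1  1  1  1  1  1  1
 c  0  1  1  2  2  2  2  2
 a  0  1  1  2  2  3  3  3
 c  0  1  1  2  3  3  3  3
 b  0  1  2  2  3  3  4  4
 a  0  1  2  2  3  4  4  4
 c  0  1  2  3  3  4  4  4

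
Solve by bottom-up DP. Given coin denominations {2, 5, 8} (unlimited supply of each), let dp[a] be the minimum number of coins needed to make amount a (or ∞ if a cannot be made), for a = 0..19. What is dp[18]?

 a  0  1  2  3  4  5  6  7  8  9 10 11 12 13 14 15 16 17 18 19
dp  0  -  1  -  2  1  3  2  1  3  2  4  3  2  4  3  2  4  3  5
(- denotes ∞ / unreachable)

3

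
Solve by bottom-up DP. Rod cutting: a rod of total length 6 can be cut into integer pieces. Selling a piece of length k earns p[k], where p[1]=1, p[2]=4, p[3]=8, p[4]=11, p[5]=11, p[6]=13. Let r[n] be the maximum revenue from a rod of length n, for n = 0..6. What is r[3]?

   n    0    1    2    3    4    5    6
r[n]    0    1    4    8   11   12   16

8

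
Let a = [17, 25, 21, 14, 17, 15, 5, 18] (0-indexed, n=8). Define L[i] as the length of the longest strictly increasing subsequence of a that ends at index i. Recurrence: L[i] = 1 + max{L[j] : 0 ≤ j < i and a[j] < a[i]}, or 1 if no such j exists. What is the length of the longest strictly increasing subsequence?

   i    0    1    2    3    4    5    6    7
a[i]   17   25   21   14   17   15    5   18
L[i]    1    2    2    1    2    2    1    3

3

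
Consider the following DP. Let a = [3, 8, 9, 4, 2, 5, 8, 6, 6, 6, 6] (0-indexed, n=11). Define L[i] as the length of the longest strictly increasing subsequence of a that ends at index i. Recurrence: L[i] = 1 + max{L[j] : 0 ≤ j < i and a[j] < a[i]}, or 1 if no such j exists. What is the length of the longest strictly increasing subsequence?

4

   i    0    1    2    3    4    5    6    7    8    9   10
a[i]    3    8    9    4    2    5    8    6    6    6    6
L[i]    1    2    3    2    1    3    4    4    4    4    4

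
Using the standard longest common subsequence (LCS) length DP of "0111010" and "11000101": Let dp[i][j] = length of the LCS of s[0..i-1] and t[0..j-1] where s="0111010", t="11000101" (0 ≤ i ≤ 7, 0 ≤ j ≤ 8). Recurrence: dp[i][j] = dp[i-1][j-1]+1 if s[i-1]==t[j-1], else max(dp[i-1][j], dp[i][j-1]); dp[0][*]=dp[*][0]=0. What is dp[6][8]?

   ''  1  1  0  0  0  1  0  1
''  0  0  0  0  0  0  0  0  0
 0  0  0  0  1  1  1  1  1  1
 1  0  1  1  1  1  1  2  2  2
 1  0  1  2  2  2  2  2  2  3
 1  0  1  2  2  2  2  3  3  3
 0  0  1  2  3  3  3  3  4  4
 1  0  1  2  3  3  3  4  4  5
 0  0  1  2  3  4  4  4  5  5

5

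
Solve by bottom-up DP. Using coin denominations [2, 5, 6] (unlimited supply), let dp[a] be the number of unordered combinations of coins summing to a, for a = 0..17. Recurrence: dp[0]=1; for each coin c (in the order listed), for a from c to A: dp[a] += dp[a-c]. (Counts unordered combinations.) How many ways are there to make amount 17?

4

after  coin     0     1     2     3     4     5     6     7     8     9    10    11    12    13    14    15    16    17
          2     1     0     1     0     1     0     1     0     1     0     1     0     1     0     1     0     1     0
          5     1     0     1     0     1     1     1     1     1     1     2     1     2     1     2     2     2     2
          6     1     0     1     0     1     1     2     1     2     1     3     2     4     2     4     3     5     4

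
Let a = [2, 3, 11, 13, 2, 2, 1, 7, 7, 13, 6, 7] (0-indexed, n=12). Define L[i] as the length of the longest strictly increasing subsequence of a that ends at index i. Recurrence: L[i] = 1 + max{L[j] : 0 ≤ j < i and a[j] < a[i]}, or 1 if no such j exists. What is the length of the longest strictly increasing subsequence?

   i    0    1    2    3    4    5    6    7    8    9   10   11
a[i]    2    3   11   13    2    2    1    7    7   13    6    7
L[i]    1    2    3    4    1    1    1    3    3    4    3    4

4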